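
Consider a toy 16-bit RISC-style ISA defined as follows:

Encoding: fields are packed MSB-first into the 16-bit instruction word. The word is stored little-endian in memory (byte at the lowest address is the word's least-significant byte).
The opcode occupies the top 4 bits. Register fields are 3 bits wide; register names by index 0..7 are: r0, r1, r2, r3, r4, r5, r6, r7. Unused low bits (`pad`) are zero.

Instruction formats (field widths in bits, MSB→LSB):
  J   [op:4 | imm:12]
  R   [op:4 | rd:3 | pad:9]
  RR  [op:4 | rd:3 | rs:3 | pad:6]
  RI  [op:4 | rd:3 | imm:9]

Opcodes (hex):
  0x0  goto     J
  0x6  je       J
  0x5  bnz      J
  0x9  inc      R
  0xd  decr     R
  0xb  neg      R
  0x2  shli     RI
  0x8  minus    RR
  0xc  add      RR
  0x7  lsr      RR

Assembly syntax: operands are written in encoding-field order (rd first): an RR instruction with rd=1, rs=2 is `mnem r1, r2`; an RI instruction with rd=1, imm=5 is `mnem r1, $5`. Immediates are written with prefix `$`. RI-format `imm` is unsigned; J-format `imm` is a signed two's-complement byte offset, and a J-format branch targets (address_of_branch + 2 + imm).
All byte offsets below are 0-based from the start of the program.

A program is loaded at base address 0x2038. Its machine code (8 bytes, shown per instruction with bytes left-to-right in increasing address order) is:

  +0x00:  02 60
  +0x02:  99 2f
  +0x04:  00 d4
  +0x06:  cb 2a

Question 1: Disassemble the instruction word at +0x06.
shli r5, $203

@+06  little-endian(cb 2a) = 0x2acb
  op=0x2acb>>12=0x2 ⇒ shli (RI)
  rd@[11:9]=0x5 ⇒ r5
  imm@[8:0]=0xcb ⇒ $203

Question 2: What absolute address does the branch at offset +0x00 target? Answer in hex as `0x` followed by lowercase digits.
@+00  little-endian(02 60) = 0x6002
  opcode bits[15:12]=0x6: je/J
  [11:0] imm=2 = $2
  target = base 0x2038 + off 0x00 + 2 + imm 2 = 0x203c

0x203c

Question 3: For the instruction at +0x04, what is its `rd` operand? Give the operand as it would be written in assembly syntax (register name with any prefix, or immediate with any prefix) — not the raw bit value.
r2

+0x04: 00 d4 ⇒ word 0xd400 (little)
  op=0xd400>>12=0xd ⇒ decr (R)
  [11:9] rd=2 = r2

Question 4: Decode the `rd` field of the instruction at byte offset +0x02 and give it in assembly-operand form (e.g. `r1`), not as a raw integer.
off 0x02: read 99 2f as little → 0x2f99
  top 4b → 0x2 → shli [RI]
  rd@[11:9]=0x7 ⇒ r7
  imm@[8:0]=0x199 ⇒ $409

r7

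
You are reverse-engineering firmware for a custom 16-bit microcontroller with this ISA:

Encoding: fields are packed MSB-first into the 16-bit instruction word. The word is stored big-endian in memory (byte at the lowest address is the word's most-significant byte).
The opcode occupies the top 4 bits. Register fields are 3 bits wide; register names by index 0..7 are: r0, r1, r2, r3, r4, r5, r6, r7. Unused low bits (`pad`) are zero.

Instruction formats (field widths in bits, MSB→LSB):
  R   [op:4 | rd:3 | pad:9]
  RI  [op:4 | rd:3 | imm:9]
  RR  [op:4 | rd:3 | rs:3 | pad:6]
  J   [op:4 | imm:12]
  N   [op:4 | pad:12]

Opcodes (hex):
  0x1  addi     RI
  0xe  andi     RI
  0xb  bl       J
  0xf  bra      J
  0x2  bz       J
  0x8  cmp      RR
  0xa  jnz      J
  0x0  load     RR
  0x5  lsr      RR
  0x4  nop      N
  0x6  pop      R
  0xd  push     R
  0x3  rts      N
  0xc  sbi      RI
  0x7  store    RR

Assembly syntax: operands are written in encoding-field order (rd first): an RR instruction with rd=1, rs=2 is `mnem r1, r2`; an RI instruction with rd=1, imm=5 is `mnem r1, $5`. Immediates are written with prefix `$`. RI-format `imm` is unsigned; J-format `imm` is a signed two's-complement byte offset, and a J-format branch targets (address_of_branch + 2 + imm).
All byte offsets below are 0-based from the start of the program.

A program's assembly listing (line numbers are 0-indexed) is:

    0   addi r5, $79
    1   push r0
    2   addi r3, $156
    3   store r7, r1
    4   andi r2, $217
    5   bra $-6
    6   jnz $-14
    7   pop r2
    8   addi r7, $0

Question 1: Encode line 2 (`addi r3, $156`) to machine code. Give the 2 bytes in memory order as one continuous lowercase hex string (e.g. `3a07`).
169c

line 2 (addi): pack op=0x1:4|rd=3:3|imm=156:9 = 0x169c; big→ 16 9c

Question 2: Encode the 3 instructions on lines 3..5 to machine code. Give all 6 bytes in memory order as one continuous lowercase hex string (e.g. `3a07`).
7e40e4d9fffa

L3: store op=0x7:4|rd=7:3|rs=1:3|pad=0:6 ⇒ 0x7e40 ⇒ big 7e 40
L4: andi op=0xe:4|rd=2:3|imm=217:9 ⇒ 0xe4d9 ⇒ big e4 d9
L5: bra op=0xf:4|imm=-6:12 ⇒ 0xfffa ⇒ big ff fa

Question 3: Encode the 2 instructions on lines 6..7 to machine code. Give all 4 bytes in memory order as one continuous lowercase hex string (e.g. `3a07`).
L6: jnz op=0xa:4|imm=-14:12 ⇒ 0xaff2 ⇒ big af f2
L7: pop op=0x6:4|rd=2:3|pad=0:9 ⇒ 0x6400 ⇒ big 64 00

aff26400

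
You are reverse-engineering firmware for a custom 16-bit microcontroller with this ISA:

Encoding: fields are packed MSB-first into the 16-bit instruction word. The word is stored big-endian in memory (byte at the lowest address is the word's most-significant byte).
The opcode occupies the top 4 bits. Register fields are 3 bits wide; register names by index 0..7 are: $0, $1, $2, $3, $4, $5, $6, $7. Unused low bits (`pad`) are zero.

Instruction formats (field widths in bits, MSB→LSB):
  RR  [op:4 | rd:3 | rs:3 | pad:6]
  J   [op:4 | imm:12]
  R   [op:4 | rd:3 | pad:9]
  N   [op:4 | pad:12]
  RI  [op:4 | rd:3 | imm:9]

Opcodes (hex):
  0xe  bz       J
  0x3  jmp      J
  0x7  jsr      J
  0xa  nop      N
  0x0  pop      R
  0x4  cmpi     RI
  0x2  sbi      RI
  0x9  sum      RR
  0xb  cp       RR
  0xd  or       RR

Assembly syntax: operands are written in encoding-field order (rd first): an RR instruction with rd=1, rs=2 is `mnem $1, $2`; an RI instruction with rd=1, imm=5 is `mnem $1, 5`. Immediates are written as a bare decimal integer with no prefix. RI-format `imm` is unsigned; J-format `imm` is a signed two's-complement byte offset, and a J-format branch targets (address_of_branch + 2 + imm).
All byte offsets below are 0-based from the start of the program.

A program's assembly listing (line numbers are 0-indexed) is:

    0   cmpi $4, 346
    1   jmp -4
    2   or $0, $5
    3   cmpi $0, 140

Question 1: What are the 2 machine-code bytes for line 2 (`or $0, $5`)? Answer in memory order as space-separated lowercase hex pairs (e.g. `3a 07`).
d1 40

line 2 (or): pack op=0xd:4|rd=0:3|rs=5:3|pad=0:6 = 0xd140; big→ d1 40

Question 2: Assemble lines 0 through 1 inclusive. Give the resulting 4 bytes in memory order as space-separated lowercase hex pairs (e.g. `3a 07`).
line 0 (cmpi): pack op=0x4:4|rd=4:3|imm=346:9 = 0x495a; big→ 49 5a
line 1 (jmp): pack op=0x3:4|imm=-4:12 = 0x3ffc; big→ 3f fc

49 5a 3f fc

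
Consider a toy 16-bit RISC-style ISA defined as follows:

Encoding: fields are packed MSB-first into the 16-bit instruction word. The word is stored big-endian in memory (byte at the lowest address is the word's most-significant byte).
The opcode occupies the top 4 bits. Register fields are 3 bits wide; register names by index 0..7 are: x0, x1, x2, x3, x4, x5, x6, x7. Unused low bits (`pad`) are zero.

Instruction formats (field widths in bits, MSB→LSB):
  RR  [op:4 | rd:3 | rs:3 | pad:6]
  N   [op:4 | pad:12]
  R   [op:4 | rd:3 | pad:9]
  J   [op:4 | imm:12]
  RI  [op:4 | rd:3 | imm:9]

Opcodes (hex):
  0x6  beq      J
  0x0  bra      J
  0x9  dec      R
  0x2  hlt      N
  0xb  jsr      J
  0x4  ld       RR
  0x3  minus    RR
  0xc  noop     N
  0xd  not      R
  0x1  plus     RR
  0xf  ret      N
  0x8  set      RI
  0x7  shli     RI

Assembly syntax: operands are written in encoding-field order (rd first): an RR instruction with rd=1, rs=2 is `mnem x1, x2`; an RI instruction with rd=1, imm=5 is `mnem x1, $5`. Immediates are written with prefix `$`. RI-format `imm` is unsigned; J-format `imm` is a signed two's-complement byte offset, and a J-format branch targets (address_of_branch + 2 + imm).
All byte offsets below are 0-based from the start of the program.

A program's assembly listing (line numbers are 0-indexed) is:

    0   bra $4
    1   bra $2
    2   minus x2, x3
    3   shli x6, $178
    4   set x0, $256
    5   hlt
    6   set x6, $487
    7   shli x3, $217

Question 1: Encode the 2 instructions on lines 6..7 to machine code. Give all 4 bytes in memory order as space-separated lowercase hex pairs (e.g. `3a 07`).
6. set fields op=0x8:4|rd=6:3|imm=487:9 → word 8de7h → 8d e7
7. shli fields op=0x7:4|rd=3:3|imm=217:9 → word 76d9h → 76 d9

8d e7 76 d9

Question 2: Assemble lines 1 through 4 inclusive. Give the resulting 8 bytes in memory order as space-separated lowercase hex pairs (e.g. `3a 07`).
1. bra fields op=0x0:4|imm=2:12 → word 0002h → 00 02
2. minus fields op=0x3:4|rd=2:3|rs=3:3|pad=0:6 → word 34c0h → 34 c0
3. shli fields op=0x7:4|rd=6:3|imm=178:9 → word 7cb2h → 7c b2
4. set fields op=0x8:4|rd=0:3|imm=256:9 → word 8100h → 81 00

00 02 34 c0 7c b2 81 00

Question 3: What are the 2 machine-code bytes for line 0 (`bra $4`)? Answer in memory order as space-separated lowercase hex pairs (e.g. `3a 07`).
line 0 (bra): pack op=0x0:4|imm=4:12 = 0x0004; big→ 00 04

00 04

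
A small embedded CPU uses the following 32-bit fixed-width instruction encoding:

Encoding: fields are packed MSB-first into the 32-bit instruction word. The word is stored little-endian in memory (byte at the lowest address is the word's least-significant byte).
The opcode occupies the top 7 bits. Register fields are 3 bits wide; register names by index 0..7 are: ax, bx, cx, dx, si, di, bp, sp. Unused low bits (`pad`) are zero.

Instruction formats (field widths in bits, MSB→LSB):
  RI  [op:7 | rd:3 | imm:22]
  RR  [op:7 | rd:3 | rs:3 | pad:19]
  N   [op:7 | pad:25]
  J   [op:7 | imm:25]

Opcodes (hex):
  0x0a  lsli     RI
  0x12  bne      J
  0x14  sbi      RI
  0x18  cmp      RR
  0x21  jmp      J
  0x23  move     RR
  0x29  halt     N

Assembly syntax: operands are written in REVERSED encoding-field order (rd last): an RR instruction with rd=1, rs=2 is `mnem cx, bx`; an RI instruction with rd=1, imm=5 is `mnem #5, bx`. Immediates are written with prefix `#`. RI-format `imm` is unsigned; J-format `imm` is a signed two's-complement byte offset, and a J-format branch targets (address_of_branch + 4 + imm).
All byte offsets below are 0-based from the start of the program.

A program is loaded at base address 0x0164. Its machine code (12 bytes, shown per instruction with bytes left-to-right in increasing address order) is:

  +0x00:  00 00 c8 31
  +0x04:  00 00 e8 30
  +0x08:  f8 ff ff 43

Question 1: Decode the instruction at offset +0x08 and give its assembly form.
jmp #-8

+0x08: f8 ff ff 43 ⇒ word 0x43fffff8 (little)
  op=0x43fffff8>>25=0x21 ⇒ jmp (J)
  imm@[24:0]=0x1fffff8 (s25→-8) ⇒ #-8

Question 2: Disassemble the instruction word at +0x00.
cmp bx, sp

+0x00: 00 00 c8 31 ⇒ word 0x31c80000 (little)
  top 7b → 0x18 → cmp [RR]
  rd@[24:22]=0x7 ⇒ sp
  rs@[21:19]=0x1 ⇒ bx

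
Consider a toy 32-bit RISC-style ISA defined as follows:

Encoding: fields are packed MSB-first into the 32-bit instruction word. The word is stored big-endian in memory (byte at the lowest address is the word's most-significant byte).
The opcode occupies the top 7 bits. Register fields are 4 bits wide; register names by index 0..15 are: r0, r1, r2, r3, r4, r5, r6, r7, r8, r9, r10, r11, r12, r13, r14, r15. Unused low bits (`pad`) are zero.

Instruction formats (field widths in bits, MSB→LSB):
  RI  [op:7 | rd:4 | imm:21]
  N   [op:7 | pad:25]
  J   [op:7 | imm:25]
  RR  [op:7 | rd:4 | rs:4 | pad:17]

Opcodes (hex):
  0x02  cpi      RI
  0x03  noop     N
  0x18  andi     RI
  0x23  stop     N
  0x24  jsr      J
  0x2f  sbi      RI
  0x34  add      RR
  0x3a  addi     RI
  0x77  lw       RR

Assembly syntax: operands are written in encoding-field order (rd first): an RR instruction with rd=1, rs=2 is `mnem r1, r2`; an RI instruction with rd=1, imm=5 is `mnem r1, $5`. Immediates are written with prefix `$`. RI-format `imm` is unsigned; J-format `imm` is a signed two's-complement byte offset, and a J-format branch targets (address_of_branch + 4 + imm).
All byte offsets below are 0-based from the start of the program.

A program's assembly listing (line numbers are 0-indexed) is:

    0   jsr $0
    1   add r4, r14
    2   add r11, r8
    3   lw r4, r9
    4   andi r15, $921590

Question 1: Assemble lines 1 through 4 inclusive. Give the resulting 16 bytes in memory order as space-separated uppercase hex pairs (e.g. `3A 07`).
1. add fields op=0x34:7|rd=4:4|rs=14:4|pad=0:17 → word 689c0000h → 68 9c 00 00
2. add fields op=0x34:7|rd=11:4|rs=8:4|pad=0:17 → word 69700000h → 69 70 00 00
3. lw fields op=0x77:7|rd=4:4|rs=9:4|pad=0:17 → word ee920000h → ee 92 00 00
4. andi fields op=0x18:7|rd=15:4|imm=921590:21 → word 31ee0ff6h → 31 ee 0f f6

68 9C 00 00 69 70 00 00 EE 92 00 00 31 EE 0F F6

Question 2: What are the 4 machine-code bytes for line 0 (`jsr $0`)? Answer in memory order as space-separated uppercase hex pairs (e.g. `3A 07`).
48 00 00 00

0. jsr fields op=0x24:7|imm=0:25 → word 48000000h → 48 00 00 00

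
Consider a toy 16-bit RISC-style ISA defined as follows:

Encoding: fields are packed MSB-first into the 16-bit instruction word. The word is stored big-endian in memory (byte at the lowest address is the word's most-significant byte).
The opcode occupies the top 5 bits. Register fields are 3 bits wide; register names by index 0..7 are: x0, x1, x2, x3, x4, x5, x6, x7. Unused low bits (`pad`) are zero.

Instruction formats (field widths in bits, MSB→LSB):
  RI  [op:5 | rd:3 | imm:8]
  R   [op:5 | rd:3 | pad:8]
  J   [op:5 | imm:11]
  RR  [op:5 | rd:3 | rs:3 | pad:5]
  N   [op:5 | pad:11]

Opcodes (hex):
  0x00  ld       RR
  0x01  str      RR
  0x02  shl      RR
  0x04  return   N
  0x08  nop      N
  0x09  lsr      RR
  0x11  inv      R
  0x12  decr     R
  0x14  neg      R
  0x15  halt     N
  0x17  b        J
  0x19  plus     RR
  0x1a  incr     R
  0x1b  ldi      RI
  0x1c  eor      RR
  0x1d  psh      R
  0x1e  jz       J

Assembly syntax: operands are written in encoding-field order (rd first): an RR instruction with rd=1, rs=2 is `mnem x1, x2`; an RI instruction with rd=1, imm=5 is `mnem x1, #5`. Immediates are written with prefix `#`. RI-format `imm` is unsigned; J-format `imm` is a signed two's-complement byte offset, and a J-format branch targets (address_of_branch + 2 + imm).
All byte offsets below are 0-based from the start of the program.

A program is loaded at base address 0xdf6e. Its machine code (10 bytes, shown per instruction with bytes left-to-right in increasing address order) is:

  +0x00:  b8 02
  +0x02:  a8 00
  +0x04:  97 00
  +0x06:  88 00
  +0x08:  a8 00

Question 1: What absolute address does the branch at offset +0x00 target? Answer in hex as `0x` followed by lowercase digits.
0xdf72

@+00  big-endian(b8 02) = 0xb802
  opcode bits[15:11]=0x17: b/J
  imm@[10:0]=0x2 ⇒ #2
  target = base 0xdf6e + off 0x00 + 2 + imm 2 = 0xdf72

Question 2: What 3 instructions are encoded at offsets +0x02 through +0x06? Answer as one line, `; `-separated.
halt; decr x7; inv x0

off 0x02: read a8 00 as big → 0xa800
  op=0xa800>>11=0x15 ⇒ halt (N)
off 0x04: read 97 00 as big → 0x9700
  op=0x9700>>11=0x12 ⇒ decr (R)
  rd: (w>>8)&0x7=0x7 → x7
off 0x06: read 88 00 as big → 0x8800
  op=0x8800>>11=0x11 ⇒ inv (R)
  rd: (w>>8)&0x7=0x0 → x0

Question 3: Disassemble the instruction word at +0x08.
halt

+0x08: a8 00 ⇒ word 0xa800 (big)
  top 5b → 0x15 → halt [N]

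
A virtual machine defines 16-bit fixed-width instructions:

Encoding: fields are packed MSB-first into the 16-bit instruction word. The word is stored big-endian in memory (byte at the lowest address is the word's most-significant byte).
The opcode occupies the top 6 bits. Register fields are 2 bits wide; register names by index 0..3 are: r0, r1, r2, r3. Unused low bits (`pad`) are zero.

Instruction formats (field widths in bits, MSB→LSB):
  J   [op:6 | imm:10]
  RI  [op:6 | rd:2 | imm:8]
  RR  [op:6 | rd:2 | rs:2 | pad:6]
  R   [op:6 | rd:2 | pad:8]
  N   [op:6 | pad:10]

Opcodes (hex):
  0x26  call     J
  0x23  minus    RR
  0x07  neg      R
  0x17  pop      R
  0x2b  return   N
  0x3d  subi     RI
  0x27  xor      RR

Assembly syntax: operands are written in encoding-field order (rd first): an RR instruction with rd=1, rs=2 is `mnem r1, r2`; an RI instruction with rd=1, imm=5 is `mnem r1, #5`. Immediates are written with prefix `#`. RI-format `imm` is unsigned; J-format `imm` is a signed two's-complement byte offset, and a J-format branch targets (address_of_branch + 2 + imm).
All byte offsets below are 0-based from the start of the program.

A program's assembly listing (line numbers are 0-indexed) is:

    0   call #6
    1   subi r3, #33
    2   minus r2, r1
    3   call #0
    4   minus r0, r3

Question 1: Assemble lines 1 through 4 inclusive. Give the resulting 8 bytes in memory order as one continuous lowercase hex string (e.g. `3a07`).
f7218e4098008cc0

L1: subi op=0x3d:6|rd=3:2|imm=33:8 ⇒ 0xf721 ⇒ big f7 21
L2: minus op=0x23:6|rd=2:2|rs=1:2|pad=0:6 ⇒ 0x8e40 ⇒ big 8e 40
L3: call op=0x26:6|imm=0:10 ⇒ 0x9800 ⇒ big 98 00
L4: minus op=0x23:6|rd=0:2|rs=3:2|pad=0:6 ⇒ 0x8cc0 ⇒ big 8c c0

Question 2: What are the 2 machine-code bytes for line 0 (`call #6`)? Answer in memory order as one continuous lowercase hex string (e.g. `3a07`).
9806

line 0 (call): pack op=0x26:6|imm=6:10 = 0x9806; big→ 98 06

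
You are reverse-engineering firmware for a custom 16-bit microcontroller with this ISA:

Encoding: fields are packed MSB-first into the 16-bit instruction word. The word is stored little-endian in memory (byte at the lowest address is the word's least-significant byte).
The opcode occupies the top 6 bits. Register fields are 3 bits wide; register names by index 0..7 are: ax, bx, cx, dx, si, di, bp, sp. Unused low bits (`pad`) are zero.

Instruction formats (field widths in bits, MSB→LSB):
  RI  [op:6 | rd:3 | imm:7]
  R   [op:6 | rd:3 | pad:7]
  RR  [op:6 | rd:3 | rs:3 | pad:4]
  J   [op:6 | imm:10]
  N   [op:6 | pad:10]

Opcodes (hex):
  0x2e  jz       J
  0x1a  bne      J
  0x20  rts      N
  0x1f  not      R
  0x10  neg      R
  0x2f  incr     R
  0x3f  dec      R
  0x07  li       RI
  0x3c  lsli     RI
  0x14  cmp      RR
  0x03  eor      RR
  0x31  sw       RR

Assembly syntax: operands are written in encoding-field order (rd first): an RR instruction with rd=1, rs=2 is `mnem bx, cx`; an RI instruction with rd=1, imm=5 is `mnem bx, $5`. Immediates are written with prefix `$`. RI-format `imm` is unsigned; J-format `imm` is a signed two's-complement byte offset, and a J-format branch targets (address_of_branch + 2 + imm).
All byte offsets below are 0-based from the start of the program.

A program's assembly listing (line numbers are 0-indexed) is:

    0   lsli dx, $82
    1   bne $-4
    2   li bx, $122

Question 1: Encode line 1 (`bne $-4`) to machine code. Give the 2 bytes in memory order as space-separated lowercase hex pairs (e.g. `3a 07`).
1. bne fields op=0x1a:6|imm=-4:10 → word 6bfch → fc 6b

fc 6b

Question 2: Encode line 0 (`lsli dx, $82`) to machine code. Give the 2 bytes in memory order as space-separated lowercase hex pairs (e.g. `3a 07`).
L0: lsli op=0x3c:6|rd=3:3|imm=82:7 ⇒ 0xf1d2 ⇒ little d2 f1

d2 f1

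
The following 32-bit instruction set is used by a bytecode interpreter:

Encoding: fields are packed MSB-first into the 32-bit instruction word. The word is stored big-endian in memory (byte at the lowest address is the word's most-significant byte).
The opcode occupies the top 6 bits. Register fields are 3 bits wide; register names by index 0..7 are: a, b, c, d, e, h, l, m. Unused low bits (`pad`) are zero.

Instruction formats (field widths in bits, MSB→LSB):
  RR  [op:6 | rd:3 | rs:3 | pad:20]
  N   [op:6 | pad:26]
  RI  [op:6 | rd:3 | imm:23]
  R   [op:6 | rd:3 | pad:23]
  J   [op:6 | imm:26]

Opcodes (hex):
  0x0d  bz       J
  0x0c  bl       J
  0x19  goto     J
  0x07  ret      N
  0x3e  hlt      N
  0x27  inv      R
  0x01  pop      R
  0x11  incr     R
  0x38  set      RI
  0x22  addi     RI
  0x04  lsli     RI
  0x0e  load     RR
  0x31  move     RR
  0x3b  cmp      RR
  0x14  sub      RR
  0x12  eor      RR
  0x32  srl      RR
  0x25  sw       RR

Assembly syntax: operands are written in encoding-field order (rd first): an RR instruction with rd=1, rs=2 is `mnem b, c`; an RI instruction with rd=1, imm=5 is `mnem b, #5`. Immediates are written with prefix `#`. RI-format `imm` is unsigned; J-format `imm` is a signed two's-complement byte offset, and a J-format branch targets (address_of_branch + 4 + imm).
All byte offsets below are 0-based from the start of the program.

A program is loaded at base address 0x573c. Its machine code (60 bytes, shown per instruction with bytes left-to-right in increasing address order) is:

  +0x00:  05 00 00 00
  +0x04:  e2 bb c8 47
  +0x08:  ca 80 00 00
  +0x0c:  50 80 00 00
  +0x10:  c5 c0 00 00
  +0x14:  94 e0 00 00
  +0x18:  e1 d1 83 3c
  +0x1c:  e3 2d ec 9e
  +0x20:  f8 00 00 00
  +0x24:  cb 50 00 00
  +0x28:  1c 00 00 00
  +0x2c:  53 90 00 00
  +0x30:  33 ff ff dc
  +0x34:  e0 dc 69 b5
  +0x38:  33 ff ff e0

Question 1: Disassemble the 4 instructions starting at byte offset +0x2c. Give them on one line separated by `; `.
@+2c  big-endian(53 90 00 00) = 0x53900000
  opcode bits[31:26]=0x14: sub/RR
  rd@[25:23]=0x7 ⇒ m
  rs@[22:20]=0x1 ⇒ b
@+30  big-endian(33 ff ff dc) = 0x33ffffdc
  opcode bits[31:26]=0xc: bl/J
  imm@[25:0]=0x3ffffdc (s26→-36) ⇒ #-36
@+34  big-endian(e0 dc 69 b5) = 0xe0dc69b5
  opcode bits[31:26]=0x38: set/RI
  rd@[25:23]=0x1 ⇒ b
  imm@[22:0]=0x5c69b5 ⇒ #6056373
@+38  big-endian(33 ff ff e0) = 0x33ffffe0
  opcode bits[31:26]=0xc: bl/J
  imm@[25:0]=0x3ffffe0 (s26→-32) ⇒ #-32

sub m, b; bl #-36; set b, #6056373; bl #-32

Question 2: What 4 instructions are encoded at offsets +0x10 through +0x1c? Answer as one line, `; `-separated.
+0x10: c5 c0 00 00 ⇒ word 0xc5c00000 (big)
  op=0xc5c00000>>26=0x31 ⇒ move (RR)
  [25:23] rd=3 = d
  [22:20] rs=4 = e
+0x14: 94 e0 00 00 ⇒ word 0x94e00000 (big)
  op=0x94e00000>>26=0x25 ⇒ sw (RR)
  [25:23] rd=1 = b
  [22:20] rs=6 = l
+0x18: e1 d1 83 3c ⇒ word 0xe1d1833c (big)
  op=0xe1d1833c>>26=0x38 ⇒ set (RI)
  [25:23] rd=3 = d
  [22:0] imm=5342012 = #5342012
+0x1c: e3 2d ec 9e ⇒ word 0xe32dec9e (big)
  op=0xe32dec9e>>26=0x38 ⇒ set (RI)
  [25:23] rd=6 = l
  [22:0] imm=3009694 = #3009694

move d, e; sw b, l; set d, #5342012; set l, #3009694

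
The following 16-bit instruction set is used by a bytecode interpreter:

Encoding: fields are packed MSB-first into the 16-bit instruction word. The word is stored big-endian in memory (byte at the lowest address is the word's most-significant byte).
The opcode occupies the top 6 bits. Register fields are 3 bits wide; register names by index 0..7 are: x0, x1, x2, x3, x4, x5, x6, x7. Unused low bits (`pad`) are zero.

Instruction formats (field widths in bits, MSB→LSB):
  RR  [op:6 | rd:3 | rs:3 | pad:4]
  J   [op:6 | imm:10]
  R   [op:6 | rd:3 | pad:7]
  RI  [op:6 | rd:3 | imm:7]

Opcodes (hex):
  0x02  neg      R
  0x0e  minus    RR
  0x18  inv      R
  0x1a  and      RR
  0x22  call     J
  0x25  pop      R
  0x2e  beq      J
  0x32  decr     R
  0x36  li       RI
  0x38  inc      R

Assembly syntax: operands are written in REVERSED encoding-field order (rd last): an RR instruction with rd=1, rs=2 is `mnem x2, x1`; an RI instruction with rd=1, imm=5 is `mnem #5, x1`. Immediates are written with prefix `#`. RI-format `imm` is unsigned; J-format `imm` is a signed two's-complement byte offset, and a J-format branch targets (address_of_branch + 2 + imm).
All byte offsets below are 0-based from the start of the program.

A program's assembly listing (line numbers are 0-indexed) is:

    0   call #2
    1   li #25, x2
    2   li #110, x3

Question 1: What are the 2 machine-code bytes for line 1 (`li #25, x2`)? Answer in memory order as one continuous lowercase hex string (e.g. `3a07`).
L1: li op=0x36:6|rd=2:3|imm=25:7 ⇒ 0xd919 ⇒ big d9 19

d919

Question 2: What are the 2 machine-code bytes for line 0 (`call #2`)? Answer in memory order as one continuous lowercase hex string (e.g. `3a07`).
0. call fields op=0x22:6|imm=2:10 → word 8802h → 88 02

8802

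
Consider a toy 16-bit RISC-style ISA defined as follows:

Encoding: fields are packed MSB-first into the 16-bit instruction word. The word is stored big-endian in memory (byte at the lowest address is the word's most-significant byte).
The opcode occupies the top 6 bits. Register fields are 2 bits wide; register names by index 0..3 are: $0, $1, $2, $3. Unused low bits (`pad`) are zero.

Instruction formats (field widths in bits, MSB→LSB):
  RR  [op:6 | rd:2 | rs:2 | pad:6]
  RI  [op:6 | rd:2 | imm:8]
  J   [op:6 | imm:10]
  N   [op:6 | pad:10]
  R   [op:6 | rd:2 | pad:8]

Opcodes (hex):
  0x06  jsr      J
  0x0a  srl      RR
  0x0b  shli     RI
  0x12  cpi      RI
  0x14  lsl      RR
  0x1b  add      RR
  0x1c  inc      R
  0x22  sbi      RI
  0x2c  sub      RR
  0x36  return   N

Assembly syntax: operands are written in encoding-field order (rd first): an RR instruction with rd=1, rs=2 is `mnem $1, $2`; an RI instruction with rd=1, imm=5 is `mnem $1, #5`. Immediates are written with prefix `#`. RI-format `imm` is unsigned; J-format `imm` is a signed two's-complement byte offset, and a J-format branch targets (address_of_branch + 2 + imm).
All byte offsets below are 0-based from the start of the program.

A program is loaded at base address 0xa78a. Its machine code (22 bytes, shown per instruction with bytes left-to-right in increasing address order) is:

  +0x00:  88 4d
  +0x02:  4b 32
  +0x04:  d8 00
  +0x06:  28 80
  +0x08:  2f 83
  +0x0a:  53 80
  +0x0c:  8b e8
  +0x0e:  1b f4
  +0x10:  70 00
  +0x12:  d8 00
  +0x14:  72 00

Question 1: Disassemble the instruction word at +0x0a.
lsl $3, $2

[0a] 53 80 → 0x5380
  opcode bits[15:10]=0x14: lsl/RR
  rd: (w>>8)&0x3=0x3 → $3
  rs: (w>>6)&0x3=0x2 → $2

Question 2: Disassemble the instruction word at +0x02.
[02] 4b 32 → 0x4b32
  op=0x4b32>>10=0x12 ⇒ cpi (RI)
  rd: (w>>8)&0x3=0x3 → $3
  imm: (w>>0)&0xff=0x32 → #50

cpi $3, #50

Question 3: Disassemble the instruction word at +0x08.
shli $3, #131

+0x08: 2f 83 ⇒ word 0x2f83 (big)
  op=0x2f83>>10=0xb ⇒ shli (RI)
  [9:8] rd=3 = $3
  [7:0] imm=131 = #131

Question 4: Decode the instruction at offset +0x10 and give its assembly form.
inc $0

@+10  big-endian(70 00) = 0x7000
  top 6b → 0x1c → inc [R]
  [9:8] rd=0 = $0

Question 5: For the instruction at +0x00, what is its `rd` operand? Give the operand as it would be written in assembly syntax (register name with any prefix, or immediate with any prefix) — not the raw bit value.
$0

[00] 88 4d → 0x884d
  op=0x884d>>10=0x22 ⇒ sbi (RI)
  [9:8] rd=0 = $0
  [7:0] imm=77 = #77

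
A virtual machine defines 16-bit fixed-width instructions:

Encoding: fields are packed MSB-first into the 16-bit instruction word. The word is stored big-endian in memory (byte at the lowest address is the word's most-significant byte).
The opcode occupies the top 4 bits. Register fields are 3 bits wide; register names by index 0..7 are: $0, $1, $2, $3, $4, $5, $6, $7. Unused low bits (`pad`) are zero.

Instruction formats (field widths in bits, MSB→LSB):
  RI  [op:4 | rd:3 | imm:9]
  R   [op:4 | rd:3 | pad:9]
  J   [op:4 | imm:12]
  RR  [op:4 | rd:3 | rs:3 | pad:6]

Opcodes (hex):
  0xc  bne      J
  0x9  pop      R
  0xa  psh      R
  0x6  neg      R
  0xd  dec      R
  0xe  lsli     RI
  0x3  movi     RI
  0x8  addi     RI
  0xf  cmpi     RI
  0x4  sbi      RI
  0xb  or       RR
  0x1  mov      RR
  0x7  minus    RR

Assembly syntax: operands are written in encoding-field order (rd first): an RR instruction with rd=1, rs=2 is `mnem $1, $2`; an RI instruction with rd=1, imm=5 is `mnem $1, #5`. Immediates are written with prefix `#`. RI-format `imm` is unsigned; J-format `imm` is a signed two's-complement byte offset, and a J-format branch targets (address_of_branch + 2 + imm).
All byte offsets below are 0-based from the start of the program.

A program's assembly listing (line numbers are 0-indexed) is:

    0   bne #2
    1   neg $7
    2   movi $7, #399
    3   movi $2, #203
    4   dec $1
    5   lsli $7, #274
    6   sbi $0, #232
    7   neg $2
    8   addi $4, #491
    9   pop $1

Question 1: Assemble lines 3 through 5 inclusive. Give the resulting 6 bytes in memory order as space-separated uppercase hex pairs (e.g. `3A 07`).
L3: movi op=0x3:4|rd=2:3|imm=203:9 ⇒ 0x34cb ⇒ big 34 cb
L4: dec op=0xd:4|rd=1:3|pad=0:9 ⇒ 0xd200 ⇒ big d2 00
L5: lsli op=0xe:4|rd=7:3|imm=274:9 ⇒ 0xef12 ⇒ big ef 12

34 CB D2 00 EF 12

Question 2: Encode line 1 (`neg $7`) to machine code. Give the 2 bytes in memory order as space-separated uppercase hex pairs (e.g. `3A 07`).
6E 00

1. neg fields op=0x6:4|rd=7:3|pad=0:9 → word 6e00h → 6e 00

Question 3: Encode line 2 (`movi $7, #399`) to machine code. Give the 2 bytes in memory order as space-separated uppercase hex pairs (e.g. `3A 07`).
line 2 (movi): pack op=0x3:4|rd=7:3|imm=399:9 = 0x3f8f; big→ 3f 8f

3F 8F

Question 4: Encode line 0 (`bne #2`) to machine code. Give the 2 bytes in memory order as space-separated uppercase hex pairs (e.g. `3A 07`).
C0 02

line 0 (bne): pack op=0xc:4|imm=2:12 = 0xc002; big→ c0 02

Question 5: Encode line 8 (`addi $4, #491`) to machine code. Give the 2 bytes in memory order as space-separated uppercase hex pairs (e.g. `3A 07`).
89 EB

8. addi fields op=0x8:4|rd=4:3|imm=491:9 → word 89ebh → 89 eb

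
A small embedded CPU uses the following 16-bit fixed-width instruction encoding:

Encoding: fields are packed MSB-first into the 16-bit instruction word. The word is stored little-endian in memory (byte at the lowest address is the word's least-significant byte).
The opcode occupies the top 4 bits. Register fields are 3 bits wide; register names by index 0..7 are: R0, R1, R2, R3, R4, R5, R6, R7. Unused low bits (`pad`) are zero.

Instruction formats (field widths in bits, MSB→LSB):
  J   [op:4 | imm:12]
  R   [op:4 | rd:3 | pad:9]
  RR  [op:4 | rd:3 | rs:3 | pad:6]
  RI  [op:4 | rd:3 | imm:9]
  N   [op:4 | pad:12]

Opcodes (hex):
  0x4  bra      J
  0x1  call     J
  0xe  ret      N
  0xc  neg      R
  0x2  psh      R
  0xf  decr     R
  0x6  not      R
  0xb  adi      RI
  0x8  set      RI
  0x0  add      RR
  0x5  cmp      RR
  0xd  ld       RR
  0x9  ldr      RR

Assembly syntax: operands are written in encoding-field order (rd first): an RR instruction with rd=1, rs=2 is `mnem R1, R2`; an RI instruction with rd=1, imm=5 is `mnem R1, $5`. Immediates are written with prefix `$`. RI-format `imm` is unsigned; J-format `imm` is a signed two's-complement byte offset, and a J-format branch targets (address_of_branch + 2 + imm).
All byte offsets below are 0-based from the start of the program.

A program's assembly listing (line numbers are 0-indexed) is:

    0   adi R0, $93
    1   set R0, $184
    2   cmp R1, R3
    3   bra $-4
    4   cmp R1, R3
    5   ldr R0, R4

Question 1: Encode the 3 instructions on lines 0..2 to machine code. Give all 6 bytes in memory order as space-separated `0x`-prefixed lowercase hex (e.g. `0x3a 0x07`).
L0: adi op=0xb:4|rd=0:3|imm=93:9 ⇒ 0xb05d ⇒ little 5d b0
L1: set op=0x8:4|rd=0:3|imm=184:9 ⇒ 0x80b8 ⇒ little b8 80
L2: cmp op=0x5:4|rd=1:3|rs=3:3|pad=0:6 ⇒ 0x52c0 ⇒ little c0 52

0x5d 0xb0 0xb8 0x80 0xc0 0x52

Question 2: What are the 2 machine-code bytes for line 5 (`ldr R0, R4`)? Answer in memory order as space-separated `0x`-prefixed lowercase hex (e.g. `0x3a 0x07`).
0x00 0x91

line 5 (ldr): pack op=0x9:4|rd=0:3|rs=4:3|pad=0:6 = 0x9100; little→ 00 91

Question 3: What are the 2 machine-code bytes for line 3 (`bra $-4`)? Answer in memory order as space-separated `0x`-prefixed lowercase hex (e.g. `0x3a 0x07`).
3. bra fields op=0x4:4|imm=-4:12 → word 4ffch → fc 4f

0xfc 0x4f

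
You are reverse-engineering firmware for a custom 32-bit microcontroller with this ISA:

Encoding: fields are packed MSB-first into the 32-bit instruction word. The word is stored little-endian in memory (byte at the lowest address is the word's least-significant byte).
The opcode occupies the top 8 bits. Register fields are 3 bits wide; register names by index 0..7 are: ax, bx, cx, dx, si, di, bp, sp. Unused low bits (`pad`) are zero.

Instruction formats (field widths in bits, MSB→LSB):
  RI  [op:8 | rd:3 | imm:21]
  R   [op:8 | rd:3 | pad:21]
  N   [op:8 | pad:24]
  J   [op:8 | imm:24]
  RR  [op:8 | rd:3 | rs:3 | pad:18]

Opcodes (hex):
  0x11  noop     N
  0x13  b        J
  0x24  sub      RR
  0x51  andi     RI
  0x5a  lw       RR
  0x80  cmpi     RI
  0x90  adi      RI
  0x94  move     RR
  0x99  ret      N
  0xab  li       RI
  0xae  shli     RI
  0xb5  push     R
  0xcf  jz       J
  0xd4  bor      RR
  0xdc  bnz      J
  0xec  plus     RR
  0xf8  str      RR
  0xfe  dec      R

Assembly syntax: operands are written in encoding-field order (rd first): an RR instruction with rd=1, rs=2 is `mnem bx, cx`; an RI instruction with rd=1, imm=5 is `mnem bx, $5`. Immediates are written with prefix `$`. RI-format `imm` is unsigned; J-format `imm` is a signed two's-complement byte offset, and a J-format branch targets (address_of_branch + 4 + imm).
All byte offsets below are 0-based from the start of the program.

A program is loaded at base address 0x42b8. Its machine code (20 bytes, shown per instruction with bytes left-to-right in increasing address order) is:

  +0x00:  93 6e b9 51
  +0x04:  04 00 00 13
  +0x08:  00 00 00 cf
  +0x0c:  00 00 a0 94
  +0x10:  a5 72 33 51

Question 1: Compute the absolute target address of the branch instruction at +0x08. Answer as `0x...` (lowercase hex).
0x42c4

@+08  little-endian(00 00 00 cf) = 0xcf000000
  opcode bits[31:24]=0xcf: jz/J
  imm@[23:0]=0x0 ⇒ $0
  target = base 0x42b8 + off 0x08 + 4 + imm 0 = 0x42c4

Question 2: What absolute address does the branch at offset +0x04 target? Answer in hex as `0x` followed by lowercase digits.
off 0x04: read 04 00 00 13 as little → 0x13000004
  opcode bits[31:24]=0x13: b/J
  imm@[23:0]=0x4 ⇒ $4
  target = base 0x42b8 + off 0x04 + 4 + imm 4 = 0x42c4

0x42c4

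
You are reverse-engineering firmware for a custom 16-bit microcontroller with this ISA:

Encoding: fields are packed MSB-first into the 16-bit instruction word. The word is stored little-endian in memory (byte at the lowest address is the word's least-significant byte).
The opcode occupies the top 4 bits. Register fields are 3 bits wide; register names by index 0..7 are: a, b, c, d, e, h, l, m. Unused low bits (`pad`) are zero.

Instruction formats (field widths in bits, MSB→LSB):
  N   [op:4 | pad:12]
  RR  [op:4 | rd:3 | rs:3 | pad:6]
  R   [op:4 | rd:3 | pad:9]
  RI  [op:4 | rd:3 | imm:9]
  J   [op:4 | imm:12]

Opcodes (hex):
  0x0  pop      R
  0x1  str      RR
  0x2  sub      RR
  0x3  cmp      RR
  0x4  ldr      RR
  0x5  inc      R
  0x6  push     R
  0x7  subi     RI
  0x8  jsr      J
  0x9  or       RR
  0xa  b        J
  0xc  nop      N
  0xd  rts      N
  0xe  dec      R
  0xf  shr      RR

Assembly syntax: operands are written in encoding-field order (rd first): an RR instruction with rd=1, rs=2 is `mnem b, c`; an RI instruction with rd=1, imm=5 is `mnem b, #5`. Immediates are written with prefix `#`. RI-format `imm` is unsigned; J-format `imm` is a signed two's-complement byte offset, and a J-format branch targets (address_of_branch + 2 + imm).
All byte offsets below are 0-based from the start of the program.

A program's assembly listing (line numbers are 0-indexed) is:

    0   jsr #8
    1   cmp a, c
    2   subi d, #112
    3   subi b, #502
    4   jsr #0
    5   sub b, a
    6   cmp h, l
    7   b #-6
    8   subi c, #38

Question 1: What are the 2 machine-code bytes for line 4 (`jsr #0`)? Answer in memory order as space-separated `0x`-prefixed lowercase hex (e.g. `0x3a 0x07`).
L4: jsr op=0x8:4|imm=0:12 ⇒ 0x8000 ⇒ little 00 80

0x00 0x80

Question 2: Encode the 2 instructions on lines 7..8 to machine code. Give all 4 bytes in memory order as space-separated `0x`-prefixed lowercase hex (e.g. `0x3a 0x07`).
0xfa 0xaf 0x26 0x74

L7: b op=0xa:4|imm=-6:12 ⇒ 0xaffa ⇒ little fa af
L8: subi op=0x7:4|rd=2:3|imm=38:9 ⇒ 0x7426 ⇒ little 26 74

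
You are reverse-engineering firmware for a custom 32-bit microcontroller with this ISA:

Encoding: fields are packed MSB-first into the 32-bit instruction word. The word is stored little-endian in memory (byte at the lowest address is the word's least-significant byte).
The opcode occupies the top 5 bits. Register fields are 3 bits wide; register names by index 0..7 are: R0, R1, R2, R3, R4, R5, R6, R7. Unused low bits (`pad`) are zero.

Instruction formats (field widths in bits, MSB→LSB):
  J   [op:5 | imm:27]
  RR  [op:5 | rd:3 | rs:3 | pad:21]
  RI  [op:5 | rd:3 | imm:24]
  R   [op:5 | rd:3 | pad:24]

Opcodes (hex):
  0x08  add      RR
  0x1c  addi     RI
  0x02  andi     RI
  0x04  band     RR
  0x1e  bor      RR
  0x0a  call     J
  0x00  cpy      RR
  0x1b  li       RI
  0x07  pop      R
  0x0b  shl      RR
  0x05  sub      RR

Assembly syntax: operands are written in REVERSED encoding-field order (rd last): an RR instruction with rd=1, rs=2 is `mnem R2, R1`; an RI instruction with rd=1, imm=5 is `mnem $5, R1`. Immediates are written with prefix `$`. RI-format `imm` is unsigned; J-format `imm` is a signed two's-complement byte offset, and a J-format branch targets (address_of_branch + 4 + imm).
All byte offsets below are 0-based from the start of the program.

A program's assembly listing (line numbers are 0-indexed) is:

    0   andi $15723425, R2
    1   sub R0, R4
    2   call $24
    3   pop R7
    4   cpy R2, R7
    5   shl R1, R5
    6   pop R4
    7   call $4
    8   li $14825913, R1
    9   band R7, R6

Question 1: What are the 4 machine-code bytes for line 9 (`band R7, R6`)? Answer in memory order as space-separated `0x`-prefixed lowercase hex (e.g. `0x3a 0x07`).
9. band fields op=0x4:5|rd=6:3|rs=7:3|pad=0:21 → word 26e00000h → 00 00 e0 26

0x00 0x00 0xe0 0x26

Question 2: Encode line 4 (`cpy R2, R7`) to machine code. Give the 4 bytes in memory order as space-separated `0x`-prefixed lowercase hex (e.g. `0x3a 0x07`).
4. cpy fields op=0x0:5|rd=7:3|rs=2:3|pad=0:21 → word 07400000h → 00 00 40 07

0x00 0x00 0x40 0x07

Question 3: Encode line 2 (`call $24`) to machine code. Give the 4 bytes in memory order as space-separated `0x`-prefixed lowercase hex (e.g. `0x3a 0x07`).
0x18 0x00 0x00 0x50

line 2 (call): pack op=0xa:5|imm=24:27 = 0x50000018; little→ 18 00 00 50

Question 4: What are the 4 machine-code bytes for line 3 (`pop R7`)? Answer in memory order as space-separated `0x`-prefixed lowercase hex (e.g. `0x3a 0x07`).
line 3 (pop): pack op=0x7:5|rd=7:3|pad=0:24 = 0x3f000000; little→ 00 00 00 3f

0x00 0x00 0x00 0x3f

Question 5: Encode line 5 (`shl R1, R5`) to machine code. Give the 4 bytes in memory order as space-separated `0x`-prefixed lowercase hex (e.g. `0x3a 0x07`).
0x00 0x00 0x20 0x5d

5. shl fields op=0xb:5|rd=5:3|rs=1:3|pad=0:21 → word 5d200000h → 00 00 20 5d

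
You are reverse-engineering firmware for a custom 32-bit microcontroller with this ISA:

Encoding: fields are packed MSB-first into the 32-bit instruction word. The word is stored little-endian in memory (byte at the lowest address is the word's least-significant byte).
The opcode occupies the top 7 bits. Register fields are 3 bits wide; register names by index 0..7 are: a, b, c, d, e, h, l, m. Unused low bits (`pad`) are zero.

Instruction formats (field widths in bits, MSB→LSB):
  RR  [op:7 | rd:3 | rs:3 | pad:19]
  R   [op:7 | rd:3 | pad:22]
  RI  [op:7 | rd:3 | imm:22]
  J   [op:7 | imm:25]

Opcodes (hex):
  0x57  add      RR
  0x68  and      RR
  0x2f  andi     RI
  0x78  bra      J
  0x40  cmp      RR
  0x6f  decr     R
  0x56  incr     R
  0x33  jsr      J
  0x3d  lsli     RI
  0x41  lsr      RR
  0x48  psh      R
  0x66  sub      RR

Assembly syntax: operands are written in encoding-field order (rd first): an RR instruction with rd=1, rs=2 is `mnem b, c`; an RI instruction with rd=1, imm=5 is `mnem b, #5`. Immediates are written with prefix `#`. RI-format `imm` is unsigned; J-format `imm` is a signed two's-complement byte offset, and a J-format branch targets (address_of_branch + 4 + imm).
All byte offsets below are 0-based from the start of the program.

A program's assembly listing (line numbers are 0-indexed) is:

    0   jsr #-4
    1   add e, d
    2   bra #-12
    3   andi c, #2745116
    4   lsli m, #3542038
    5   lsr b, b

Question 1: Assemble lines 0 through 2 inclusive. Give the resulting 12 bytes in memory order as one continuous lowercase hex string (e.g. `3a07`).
0. jsr fields op=0x33:7|imm=-4:25 → word 67fffffch → fc ff ff 67
1. add fields op=0x57:7|rd=4:3|rs=3:3|pad=0:19 → word af180000h → 00 00 18 af
2. bra fields op=0x78:7|imm=-12:25 → word f1fffff4h → f4 ff ff f1

fcffff67000018aff4fffff1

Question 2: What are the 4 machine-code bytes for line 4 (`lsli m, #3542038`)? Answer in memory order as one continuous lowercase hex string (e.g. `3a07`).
160cf67b

L4: lsli op=0x3d:7|rd=7:3|imm=3542038:22 ⇒ 0x7bf60c16 ⇒ little 16 0c f6 7b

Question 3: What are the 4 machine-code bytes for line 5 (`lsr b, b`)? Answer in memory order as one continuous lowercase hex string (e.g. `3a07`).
00004882

line 5 (lsr): pack op=0x41:7|rd=1:3|rs=1:3|pad=0:19 = 0x82480000; little→ 00 00 48 82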